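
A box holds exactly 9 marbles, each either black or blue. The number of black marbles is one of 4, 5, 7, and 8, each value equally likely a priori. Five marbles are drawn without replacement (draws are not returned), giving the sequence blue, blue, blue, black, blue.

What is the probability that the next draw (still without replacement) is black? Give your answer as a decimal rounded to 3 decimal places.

The likelihood of the observed sequence under each hypothesis: P(data | r = 4) = (5/9)(4/8)(3/7)(4/6)(2/5) = 2/63; P(data | r = 5) = (4/9)(3/8)(2/7)(5/6)(1/5) = 1/126; P(data | r = 7) = (2/9)(1/8)(0/7) = 0; P(data | r = 8) = (1/9)(0/8) = 0.
Multiplying each by its prior: 1/4 · 2/63 = 1/126, 1/4 · 1/126 = 1/504, 1/4 · 0 = 0, 1/4 · 0 = 0; summing to 5/504.
Normalising, the posterior is P(r = 4 | data) = 4/5, P(r = 5 | data) = 1/5, P(r = 7 | data) = 0, P(r = 8 | data) = 0.
Averaging over the posterior, P(black next | data) = (3/4)(4/5) + (1)(1/5) = 4/5.

0.800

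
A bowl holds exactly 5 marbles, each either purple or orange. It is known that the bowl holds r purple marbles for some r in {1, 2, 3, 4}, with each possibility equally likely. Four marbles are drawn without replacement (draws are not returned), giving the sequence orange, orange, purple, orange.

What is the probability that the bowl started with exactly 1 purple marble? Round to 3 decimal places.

0.667

Compute the likelihood of the observed sequence for each case: P(data | r = 1) = (4/5)(3/4)(1/3)(2/2) = 1/5; P(data | r = 2) = (3/5)(2/4)(2/3)(1/2) = 1/10; P(data | r = 3) = (2/5)(1/4)(3/3)(0/2) = 0; P(data | r = 4) = (1/5)(0/4) = 0.
The prior-weighted likelihoods are 1/4 · 1/5 = 1/20, 1/4 · 1/10 = 1/40, 1/4 · 0 = 0, 1/4 · 0 = 0; with total 3/40.
By Bayes' rule, P(r = 1 | data) = (1/20) / (3/40) = 2/3.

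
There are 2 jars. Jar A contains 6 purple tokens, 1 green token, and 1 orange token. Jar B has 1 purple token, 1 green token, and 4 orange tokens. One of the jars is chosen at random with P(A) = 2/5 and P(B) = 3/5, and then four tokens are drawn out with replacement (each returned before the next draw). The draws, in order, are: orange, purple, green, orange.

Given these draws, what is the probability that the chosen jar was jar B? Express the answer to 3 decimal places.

Under each hypothesis, the probability of the observed sequence is: P(data | jar A) = (1/8)(6/8)(1/8)(1/8) = 0.0014648; P(data | jar B) = (4/6)(1/6)(1/6)(4/6) = 0.012346.
The prior-weighted likelihoods are 2/5 · 0.0014648 = 0.00058594, 3/5 · 0.012346 = 0.0074074; summing to 0.0079933.
So P(jar B | data) = (0.0074074) / (0.0079933) = 0.9267.

0.927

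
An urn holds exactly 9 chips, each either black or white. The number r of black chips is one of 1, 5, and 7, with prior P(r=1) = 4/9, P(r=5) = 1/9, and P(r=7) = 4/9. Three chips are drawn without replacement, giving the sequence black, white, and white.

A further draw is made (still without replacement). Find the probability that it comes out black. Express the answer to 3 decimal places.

For each hypothesis, P(data | H) works out to: P(data | r = 1) = (1/9)(8/8)(7/7) = 0.11111; P(data | r = 5) = (5/9)(4/8)(3/7) = 0.11905; P(data | r = 7) = (7/9)(2/8)(1/7) = 0.027778.
Multiplying each by its prior: 4/9 · 0.11111 = 0.049383, 1/9 · 0.11905 = 0.013228, 4/9 · 0.027778 = 0.012346; with total 0.074956.
Dividing through by the total gives posterior P(r = 1 | data) = 0.65882, P(r = 5 | data) = 0.17647, P(r = 7 | data) = 0.16471.
So P(black next | data) = Σ P(black next | H) P(H | data) = (0)(0.65882) + (2/3)(0.17647) + (1)(0.16471) = 0.28235.

0.282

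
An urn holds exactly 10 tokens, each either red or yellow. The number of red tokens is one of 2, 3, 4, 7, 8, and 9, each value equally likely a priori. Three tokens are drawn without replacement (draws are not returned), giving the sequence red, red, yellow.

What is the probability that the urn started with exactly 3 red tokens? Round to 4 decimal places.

Under each hypothesis, the probability of the observed sequence is: P(data | r = 2) = (2/10)(1/9)(8/8) = 1/45; P(data | r = 3) = (3/10)(2/9)(7/8) = 7/120; P(data | r = 4) = (4/10)(3/9)(6/8) = 1/10; P(data | r = 7) = (7/10)(6/9)(3/8) = 7/40; P(data | r = 8) = (8/10)(7/9)(2/8) = 7/45; P(data | r = 9) = (9/10)(8/9)(1/8) = 1/10.
Weighting by the prior gives 1/6 · 1/45 = 1/270, 1/6 · 7/120 = 7/720, 1/6 · 1/10 = 1/60, 1/6 · 7/40 = 7/240, 1/6 · 7/45 = 7/270, 1/6 · 1/10 = 1/60; summing to 11/108.
Therefore the posterior P(r = 3 | data) = (7/720) / (11/108) = 21/220.

0.0955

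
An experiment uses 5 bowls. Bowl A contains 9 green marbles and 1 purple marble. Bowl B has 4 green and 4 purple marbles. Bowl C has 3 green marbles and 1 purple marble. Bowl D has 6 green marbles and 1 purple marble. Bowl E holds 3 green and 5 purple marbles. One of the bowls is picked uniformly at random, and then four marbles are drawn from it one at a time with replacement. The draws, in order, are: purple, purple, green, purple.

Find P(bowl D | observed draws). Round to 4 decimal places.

0.0148

Compute the likelihood of the observed sequence for each case: P(data | bowl A) = (1/10)(1/10)(9/10)(1/10) = 0.0009; P(data | bowl B) = (4/8)(4/8)(4/8)(4/8) = 0.0625; P(data | bowl C) = (1/4)(1/4)(3/4)(1/4) = 0.011719; P(data | bowl D) = (1/7)(1/7)(6/7)(1/7) = 0.002499; P(data | bowl E) = (5/8)(5/8)(3/8)(5/8) = 0.091553.
Multiplying each by its prior: 1/5 · 0.0009 = 0.00018, 1/5 · 0.0625 = 0.0125, 1/5 · 0.011719 = 0.0023437, 1/5 · 0.002499 = 0.00049979, 1/5 · 0.091553 = 0.018311; these sum to 0.033834.
Hence P(bowl D | data) = (0.00049979) / (0.033834) = 0.014772.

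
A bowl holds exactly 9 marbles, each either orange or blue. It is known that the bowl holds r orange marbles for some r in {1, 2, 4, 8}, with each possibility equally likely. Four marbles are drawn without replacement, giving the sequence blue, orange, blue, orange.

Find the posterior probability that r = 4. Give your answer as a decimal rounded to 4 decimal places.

For each hypothesis, P(data | H) works out to: P(data | r = 1) = (8/9)(1/8)(7/7)(0/6) = 0; P(data | r = 2) = (7/9)(2/8)(6/7)(1/6) = 1/36; P(data | r = 4) = (5/9)(4/8)(4/7)(3/6) = 5/63; P(data | r = 8) = (1/9)(8/8)(0/7) = 0.
Multiplying each by its prior: 1/4 · 0 = 0, 1/4 · 1/36 = 1/144, 1/4 · 5/63 = 5/252, 1/4 · 0 = 0; summing to 3/112.
By Bayes' rule, P(r = 4 | data) = (5/252) / (3/112) = 20/27.

0.7407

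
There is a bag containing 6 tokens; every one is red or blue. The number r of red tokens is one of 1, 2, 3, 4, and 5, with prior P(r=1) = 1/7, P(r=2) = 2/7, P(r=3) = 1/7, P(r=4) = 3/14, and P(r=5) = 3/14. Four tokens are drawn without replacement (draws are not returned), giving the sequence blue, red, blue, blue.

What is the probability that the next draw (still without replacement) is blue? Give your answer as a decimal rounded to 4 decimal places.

For each hypothesis, P(data | H) works out to: P(data | r = 1) = (5/6)(1/5)(4/4)(3/3) = 1/6; P(data | r = 2) = (4/6)(2/5)(3/4)(2/3) = 2/15; P(data | r = 3) = (3/6)(3/5)(2/4)(1/3) = 1/20; P(data | r = 4) = (2/6)(4/5)(1/4)(0/3) = 0; P(data | r = 5) = (1/6)(5/5)(0/4) = 0.
The prior-weighted likelihoods are 1/7 · 1/6 = 1/42, 2/7 · 2/15 = 4/105, 1/7 · 1/20 = 1/140, 3/14 · 0 = 0, 3/14 · 0 = 0; these sum to 29/420.
The posterior is then P(r = 1 | data) = 10/29, P(r = 2 | data) = 16/29, P(r = 3 | data) = 3/29, P(r = 4 | data) = 0, P(r = 5 | data) = 0.
So P(blue next | data) = Σ P(blue next | H) P(H | data) = (1)(10/29) + (1/2)(16/29) + (0)(3/29) = 18/29.

0.6207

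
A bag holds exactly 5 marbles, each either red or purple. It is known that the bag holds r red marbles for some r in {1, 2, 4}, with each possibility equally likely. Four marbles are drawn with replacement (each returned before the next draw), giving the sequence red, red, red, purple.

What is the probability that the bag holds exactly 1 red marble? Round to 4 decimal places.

Compute the likelihood of the observed sequence for each case: P(data | r = 1) = (1/5)(1/5)(1/5)(4/5) = 0.0064; P(data | r = 2) = (2/5)(2/5)(2/5)(3/5) = 0.0384; P(data | r = 4) = (4/5)(4/5)(4/5)(1/5) = 0.1024.
Weighting by the prior gives 1/3 · 0.0064 = 0.0021333, 1/3 · 0.0384 = 0.0128, 1/3 · 0.1024 = 0.034133; these sum to 0.049067.
Hence P(r = 1 | data) = (0.0021333) / (0.049067) = 0.043478.

0.0435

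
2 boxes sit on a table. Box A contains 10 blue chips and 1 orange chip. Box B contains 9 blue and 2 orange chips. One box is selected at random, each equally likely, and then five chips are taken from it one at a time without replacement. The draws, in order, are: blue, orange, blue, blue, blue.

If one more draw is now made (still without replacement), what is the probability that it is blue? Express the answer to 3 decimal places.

0.909

The likelihood of the observed sequence under each hypothesis: P(data | box A) = (10/11)(1/10)(9/9)(8/8)(7/7) = 1/11; P(data | box B) = (9/11)(2/10)(8/9)(7/8)(6/7) = 6/55.
The prior-weighted likelihoods are 1/2 · 1/11 = 1/22, 1/2 · 6/55 = 3/55; with total 1/10.
Dividing through by the total gives posterior P(box A | data) = 5/11, P(box B | data) = 6/11.
So P(blue next | data) = Σ P(blue next | H) P(H | data) = (1)(5/11) + (5/6)(6/11) = 10/11.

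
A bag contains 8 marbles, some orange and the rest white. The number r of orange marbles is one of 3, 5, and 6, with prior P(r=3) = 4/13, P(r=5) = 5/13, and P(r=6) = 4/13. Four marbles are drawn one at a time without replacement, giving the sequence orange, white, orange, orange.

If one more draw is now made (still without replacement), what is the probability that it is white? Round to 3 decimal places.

For each hypothesis, P(data | H) works out to: P(data | r = 3) = (3/8)(5/7)(2/6)(1/5) = 1/56; P(data | r = 5) = (5/8)(3/7)(4/6)(3/5) = 3/28; P(data | r = 6) = (6/8)(2/7)(5/6)(4/5) = 1/7.
The prior-weighted likelihoods are 4/13 · 1/56 = 1/182, 5/13 · 3/28 = 15/364, 4/13 · 1/7 = 4/91; summing to 33/364.
Dividing through by the total gives posterior P(r = 3 | data) = 2/33, P(r = 5 | data) = 5/11, P(r = 6 | data) = 16/33.
Averaging over the posterior, P(white next | data) = (1)(2/33) + (1/2)(5/11) + (1/4)(16/33) = 9/22.

0.409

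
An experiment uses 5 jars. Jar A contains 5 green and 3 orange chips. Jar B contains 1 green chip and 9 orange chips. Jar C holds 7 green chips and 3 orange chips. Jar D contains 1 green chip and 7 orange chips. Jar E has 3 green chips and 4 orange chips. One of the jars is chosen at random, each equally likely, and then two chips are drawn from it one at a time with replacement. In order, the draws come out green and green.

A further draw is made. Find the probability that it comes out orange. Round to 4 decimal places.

0.3864

Under each hypothesis, the probability of the observed sequence is: P(data | jar A) = (5/8)(5/8) = 0.39062; P(data | jar B) = (1/10)(1/10) = 0.01; P(data | jar C) = (7/10)(7/10) = 0.49; P(data | jar D) = (1/8)(1/8) = 0.015625; P(data | jar E) = (3/7)(3/7) = 0.18367.
The prior-weighted likelihoods are 1/5 · 0.39062 = 0.078125, 1/5 · 0.01 = 0.002, 1/5 · 0.49 = 0.098, 1/5 · 0.015625 = 0.003125, 1/5 · 0.18367 = 0.036735; with total 0.21798.
The posterior is then P(jar A | data) = 0.3584, P(jar B | data) = 0.009175, P(jar C | data) = 0.44957, P(jar D | data) = 0.014336, P(jar E | data) = 0.16852.
So P(orange next | data) = Σ P(orange next | H) P(H | data) = (3/8)(0.3584) + (9/10)(0.009175) + (3/10)(0.44957) + (7/8)(0.014336) + (4/7)(0.16852) = 0.38637.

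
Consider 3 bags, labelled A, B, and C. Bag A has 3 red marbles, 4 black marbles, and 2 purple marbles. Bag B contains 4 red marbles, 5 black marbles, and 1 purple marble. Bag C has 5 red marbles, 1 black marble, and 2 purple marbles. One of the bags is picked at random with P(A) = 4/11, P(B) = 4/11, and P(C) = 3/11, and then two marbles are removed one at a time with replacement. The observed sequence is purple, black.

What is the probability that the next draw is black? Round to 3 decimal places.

Compute the likelihood of the observed sequence for each case: P(data | bag A) = (2/9)(4/9) = 0.098765; P(data | bag B) = (1/10)(5/10) = 0.05; P(data | bag C) = (2/8)(1/8) = 0.03125.
Multiplying each by its prior: 4/11 · 0.098765 = 0.035915, 4/11 · 0.05 = 0.018182, 3/11 · 0.03125 = 0.0085227; these sum to 0.062619.
The posterior is then P(bag A | data) = 0.57354, P(bag B | data) = 0.29036, P(bag C | data) = 0.1361.
So P(black next | data) = Σ P(black next | H) P(H | data) = (4/9)(0.57354) + (1/2)(0.29036) + (1/8)(0.1361) = 0.4171.

0.417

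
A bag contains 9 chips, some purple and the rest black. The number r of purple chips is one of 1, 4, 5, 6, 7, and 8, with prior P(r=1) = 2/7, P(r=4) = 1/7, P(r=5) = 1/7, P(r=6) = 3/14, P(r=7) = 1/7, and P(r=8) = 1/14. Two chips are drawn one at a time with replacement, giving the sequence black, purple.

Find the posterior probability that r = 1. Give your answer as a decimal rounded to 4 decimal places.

The likelihood of the observed sequence under each hypothesis: P(data | r = 1) = (8/9)(1/9) = 8/81; P(data | r = 4) = (5/9)(4/9) = 20/81; P(data | r = 5) = (4/9)(5/9) = 20/81; P(data | r = 6) = (3/9)(6/9) = 2/9; P(data | r = 7) = (2/9)(7/9) = 14/81; P(data | r = 8) = (1/9)(8/9) = 8/81.
The prior-weighted likelihoods are 2/7 · 8/81 = 16/567, 1/7 · 20/81 = 20/567, 1/7 · 20/81 = 20/567, 3/14 · 2/9 = 1/21, 1/7 · 14/81 = 2/81, 1/14 · 8/81 = 4/567; summing to 101/567.
Hence P(r = 1 | data) = (16/567) / (101/567) = 16/101.

0.1584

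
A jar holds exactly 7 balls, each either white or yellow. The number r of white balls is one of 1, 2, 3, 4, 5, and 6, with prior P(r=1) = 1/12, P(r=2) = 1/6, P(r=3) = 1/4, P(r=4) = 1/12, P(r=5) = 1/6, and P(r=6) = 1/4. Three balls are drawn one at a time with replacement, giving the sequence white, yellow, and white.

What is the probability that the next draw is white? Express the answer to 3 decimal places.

0.610

The likelihood of the observed sequence under each hypothesis: P(data | r = 1) = (1/7)(6/7)(1/7) = 0.017493; P(data | r = 2) = (2/7)(5/7)(2/7) = 0.058309; P(data | r = 3) = (3/7)(4/7)(3/7) = 0.10496; P(data | r = 4) = (4/7)(3/7)(4/7) = 0.13994; P(data | r = 5) = (5/7)(2/7)(5/7) = 0.14577; P(data | r = 6) = (6/7)(1/7)(6/7) = 0.10496.
Weighting by the prior gives 1/12 · 0.017493 = 0.0014577, 1/6 · 0.058309 = 0.0097182, 1/4 · 0.10496 = 0.026239, 1/12 · 0.13994 = 0.011662, 1/6 · 0.14577 = 0.024295, 1/4 · 0.10496 = 0.026239; with total 0.099611.
Normalising, the posterior is P(r = 1 | data) = 0.014634, P(r = 2 | data) = 0.097561, P(r = 3 | data) = 0.26341, P(r = 4 | data) = 0.11707, P(r = 5 | data) = 0.2439, P(r = 6 | data) = 0.26341.
So P(white next | data) = Σ P(white next | H) P(H | data) = (1/7)(0.014634) + (2/7)(0.097561) + (3/7)(0.26341) + (4/7)(0.11707) + (5/7)(0.2439) + (6/7)(0.26341) = 0.60976.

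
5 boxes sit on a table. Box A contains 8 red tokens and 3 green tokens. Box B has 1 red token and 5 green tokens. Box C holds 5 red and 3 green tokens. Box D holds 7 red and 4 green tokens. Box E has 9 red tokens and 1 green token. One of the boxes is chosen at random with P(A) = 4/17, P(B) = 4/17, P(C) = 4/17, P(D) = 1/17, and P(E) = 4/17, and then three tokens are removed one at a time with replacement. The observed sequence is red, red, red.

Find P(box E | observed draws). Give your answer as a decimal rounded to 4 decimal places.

0.5109

Under each hypothesis, the probability of the observed sequence is: P(data | box A) = (8/11)(8/11)(8/11) = 0.38467; P(data | box B) = (1/6)(1/6)(1/6) = 0.0046296; P(data | box C) = (5/8)(5/8)(5/8) = 0.24414; P(data | box D) = (7/11)(7/11)(7/11) = 0.2577; P(data | box E) = (9/10)(9/10)(9/10) = 0.729.
Weighting by the prior gives 4/17 · 0.38467 = 0.090511, 4/17 · 0.0046296 = 0.0010893, 4/17 · 0.24414 = 0.057445, 1/17 · 0.2577 = 0.015159, 4/17 · 0.729 = 0.17153; summing to 0.33573.
By Bayes' rule, P(box E | data) = (0.17153) / (0.33573) = 0.51091.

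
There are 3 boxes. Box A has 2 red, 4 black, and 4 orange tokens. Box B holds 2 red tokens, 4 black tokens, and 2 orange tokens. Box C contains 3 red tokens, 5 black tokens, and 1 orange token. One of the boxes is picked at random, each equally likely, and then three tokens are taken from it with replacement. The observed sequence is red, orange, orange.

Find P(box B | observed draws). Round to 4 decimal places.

The likelihood of the observed sequence under each hypothesis: P(data | box A) = (2/10)(4/10)(4/10) = 0.032; P(data | box B) = (2/8)(2/8)(2/8) = 0.015625; P(data | box C) = (3/9)(1/9)(1/9) = 0.0041152.
Weighting by the prior gives 1/3 · 0.032 = 0.010667, 1/3 · 0.015625 = 0.0052083, 1/3 · 0.0041152 = 0.0013717; summing to 0.017247.
Therefore the posterior P(box B | data) = (0.0052083) / (0.017247) = 0.30199.

0.3020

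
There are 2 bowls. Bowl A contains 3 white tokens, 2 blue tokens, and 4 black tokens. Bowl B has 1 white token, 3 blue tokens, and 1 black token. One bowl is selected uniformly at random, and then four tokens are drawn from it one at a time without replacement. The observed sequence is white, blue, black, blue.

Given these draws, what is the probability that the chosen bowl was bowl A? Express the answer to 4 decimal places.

For each hypothesis, P(data | H) works out to: P(data | bowl A) = (3/9)(2/8)(4/7)(1/6) = 0.0079365; P(data | bowl B) = (1/5)(3/4)(1/3)(2/2) = 0.05.
Multiplying each by its prior: 1/2 · 0.0079365 = 0.0039683, 1/2 · 0.05 = 0.025; with total 0.028968.
So P(bowl A | data) = (0.0039683) / (0.028968) = 0.13699.

0.1370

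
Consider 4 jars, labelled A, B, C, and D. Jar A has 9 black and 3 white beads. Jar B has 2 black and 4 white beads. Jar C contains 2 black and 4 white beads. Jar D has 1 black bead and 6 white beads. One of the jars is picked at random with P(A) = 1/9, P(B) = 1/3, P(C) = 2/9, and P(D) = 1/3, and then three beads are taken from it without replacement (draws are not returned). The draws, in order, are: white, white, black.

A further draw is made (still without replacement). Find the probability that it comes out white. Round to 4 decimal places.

0.7484

The likelihood of the observed sequence under each hypothesis: P(data | jar A) = (3/12)(2/11)(9/10) = 0.040909; P(data | jar B) = (4/6)(3/5)(2/4) = 0.2; P(data | jar C) = (4/6)(3/5)(2/4) = 0.2; P(data | jar D) = (6/7)(5/6)(1/5) = 0.14286.
The prior-weighted likelihoods are 1/9 · 0.040909 = 0.0045455, 1/3 · 0.2 = 0.066667, 2/9 · 0.2 = 0.044444, 1/3 · 0.14286 = 0.047619; summing to 0.16328.
Dividing through by the total gives posterior P(jar A | data) = 0.027839, P(jar B | data) = 0.40831, P(jar C | data) = 0.27221, P(jar D | data) = 0.29165.
The predictive probability is P(white next | data) = (1/9)(0.027839) + (2/3)(0.40831) + (2/3)(0.27221) + (1)(0.29165) = 0.74842.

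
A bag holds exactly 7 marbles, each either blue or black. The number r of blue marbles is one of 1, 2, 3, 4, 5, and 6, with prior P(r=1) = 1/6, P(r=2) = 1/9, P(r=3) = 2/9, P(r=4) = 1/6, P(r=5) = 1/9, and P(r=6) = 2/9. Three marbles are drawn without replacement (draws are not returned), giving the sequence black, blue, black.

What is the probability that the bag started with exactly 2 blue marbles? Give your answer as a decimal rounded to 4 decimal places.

0.1970

The likelihood of the observed sequence under each hypothesis: P(data | r = 1) = (6/7)(1/6)(5/5) = 1/7; P(data | r = 2) = (5/7)(2/6)(4/5) = 4/21; P(data | r = 3) = (4/7)(3/6)(3/5) = 6/35; P(data | r = 4) = (3/7)(4/6)(2/5) = 4/35; P(data | r = 5) = (2/7)(5/6)(1/5) = 1/21; P(data | r = 6) = (1/7)(6/6)(0/5) = 0.
Multiplying each by its prior: 1/6 · 1/7 = 1/42, 1/9 · 4/21 = 4/189, 2/9 · 6/35 = 4/105, 1/6 · 4/35 = 2/105, 1/9 · 1/21 = 1/189, 2/9 · 0 = 0; summing to 29/270.
By Bayes' rule, P(r = 2 | data) = (4/189) / (29/270) = 40/203.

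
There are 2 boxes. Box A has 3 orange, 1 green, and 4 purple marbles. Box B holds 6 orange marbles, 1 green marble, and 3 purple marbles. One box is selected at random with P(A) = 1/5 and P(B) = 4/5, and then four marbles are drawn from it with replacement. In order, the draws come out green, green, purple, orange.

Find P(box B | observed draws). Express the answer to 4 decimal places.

0.7108

Under each hypothesis, the probability of the observed sequence is: P(data | box A) = (1/8)(1/8)(4/8)(3/8) = 0.0029297; P(data | box B) = (1/10)(1/10)(3/10)(6/10) = 0.0018.
Weighting by the prior gives 1/5 · 0.0029297 = 0.00058594, 4/5 · 0.0018 = 0.00144; these sum to 0.0020259.
By Bayes' rule, P(box B | data) = (0.00144) / (0.0020259) = 0.71078.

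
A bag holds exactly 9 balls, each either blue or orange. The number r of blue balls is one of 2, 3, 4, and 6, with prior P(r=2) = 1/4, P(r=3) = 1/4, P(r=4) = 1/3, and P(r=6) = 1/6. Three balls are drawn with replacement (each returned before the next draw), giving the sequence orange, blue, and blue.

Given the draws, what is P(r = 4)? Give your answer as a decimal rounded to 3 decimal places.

Compute the likelihood of the observed sequence for each case: P(data | r = 2) = (7/9)(2/9)(2/9) = 0.038409; P(data | r = 3) = (6/9)(3/9)(3/9) = 0.074074; P(data | r = 4) = (5/9)(4/9)(4/9) = 0.10974; P(data | r = 6) = (3/9)(6/9)(6/9) = 0.14815.
The prior-weighted likelihoods are 1/4 · 0.038409 = 0.0096022, 1/4 · 0.074074 = 0.018519, 1/3 · 0.10974 = 0.03658, 1/6 · 0.14815 = 0.024691; these sum to 0.089392.
Therefore the posterior P(r = 4 | data) = (0.03658) / (0.089392) = 0.40921.

0.409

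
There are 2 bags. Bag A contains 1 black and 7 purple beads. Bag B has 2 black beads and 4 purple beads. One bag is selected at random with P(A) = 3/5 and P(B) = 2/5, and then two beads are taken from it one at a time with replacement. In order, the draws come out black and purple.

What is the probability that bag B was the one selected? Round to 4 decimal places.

For each hypothesis, P(data | H) works out to: P(data | bag A) = (1/8)(7/8) = 7/64; P(data | bag B) = (2/6)(4/6) = 2/9.
Weighting by the prior gives 3/5 · 7/64 = 21/320, 2/5 · 2/9 = 4/45; summing to 89/576.
Hence P(bag B | data) = (4/45) / (89/576) = 256/445.

0.5753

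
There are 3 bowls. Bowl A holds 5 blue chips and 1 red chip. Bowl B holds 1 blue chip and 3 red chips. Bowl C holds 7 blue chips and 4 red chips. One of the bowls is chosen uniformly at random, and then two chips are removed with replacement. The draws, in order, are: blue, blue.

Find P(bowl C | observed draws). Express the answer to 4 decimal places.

0.3485

Compute the likelihood of the observed sequence for each case: P(data | bowl A) = (5/6)(5/6) = 0.69444; P(data | bowl B) = (1/4)(1/4) = 0.0625; P(data | bowl C) = (7/11)(7/11) = 0.40496.
Multiplying each by its prior: 1/3 · 0.69444 = 0.23148, 1/3 · 0.0625 = 0.020833, 1/3 · 0.40496 = 0.13499; these sum to 0.3873.
By Bayes' rule, P(bowl C | data) = (0.13499) / (0.3873) = 0.34853.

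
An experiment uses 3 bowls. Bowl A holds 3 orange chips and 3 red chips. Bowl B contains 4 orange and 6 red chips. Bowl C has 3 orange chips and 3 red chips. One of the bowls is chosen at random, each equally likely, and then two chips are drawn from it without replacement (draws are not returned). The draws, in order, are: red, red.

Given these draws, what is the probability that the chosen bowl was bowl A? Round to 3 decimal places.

0.273

Under each hypothesis, the probability of the observed sequence is: P(data | bowl A) = (3/6)(2/5) = 1/5; P(data | bowl B) = (6/10)(5/9) = 1/3; P(data | bowl C) = (3/6)(2/5) = 1/5.
The prior-weighted likelihoods are 1/3 · 1/5 = 1/15, 1/3 · 1/3 = 1/9, 1/3 · 1/5 = 1/15; summing to 11/45.
By Bayes' rule, P(bowl A | data) = (1/15) / (11/45) = 3/11.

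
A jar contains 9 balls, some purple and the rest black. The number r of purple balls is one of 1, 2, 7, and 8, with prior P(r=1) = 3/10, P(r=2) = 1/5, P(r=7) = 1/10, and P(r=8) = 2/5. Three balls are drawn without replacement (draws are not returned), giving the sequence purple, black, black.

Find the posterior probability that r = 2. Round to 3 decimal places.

Compute the likelihood of the observed sequence for each case: P(data | r = 1) = (1/9)(8/8)(7/7) = 1/9; P(data | r = 2) = (2/9)(7/8)(6/7) = 1/6; P(data | r = 7) = (7/9)(2/8)(1/7) = 1/36; P(data | r = 8) = (8/9)(1/8)(0/7) = 0.
Multiplying each by its prior: 3/10 · 1/9 = 1/30, 1/5 · 1/6 = 1/30, 1/10 · 1/36 = 1/360, 2/5 · 0 = 0; with total 5/72.
Therefore the posterior P(r = 2 | data) = (1/30) / (5/72) = 12/25.

0.480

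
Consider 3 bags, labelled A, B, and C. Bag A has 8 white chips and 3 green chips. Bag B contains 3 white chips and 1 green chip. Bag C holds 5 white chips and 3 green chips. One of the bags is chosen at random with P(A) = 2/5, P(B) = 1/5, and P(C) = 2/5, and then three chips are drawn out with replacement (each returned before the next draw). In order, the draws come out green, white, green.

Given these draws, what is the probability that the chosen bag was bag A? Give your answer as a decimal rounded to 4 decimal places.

For each hypothesis, P(data | H) works out to: P(data | bag A) = (3/11)(8/11)(3/11) = 0.054095; P(data | bag B) = (1/4)(3/4)(1/4) = 0.046875; P(data | bag C) = (3/8)(5/8)(3/8) = 0.087891.
Weighting by the prior gives 2/5 · 0.054095 = 0.021638, 1/5 · 0.046875 = 0.009375, 2/5 · 0.087891 = 0.035156; summing to 0.066169.
Therefore the posterior P(bag A | data) = (0.021638) / (0.066169) = 0.32701.

0.3270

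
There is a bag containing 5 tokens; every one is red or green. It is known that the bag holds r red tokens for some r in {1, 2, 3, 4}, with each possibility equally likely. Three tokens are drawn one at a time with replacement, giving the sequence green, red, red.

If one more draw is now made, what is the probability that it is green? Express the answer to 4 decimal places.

0.4160

The likelihood of the observed sequence under each hypothesis: P(data | r = 1) = (4/5)(1/5)(1/5) = 4/125; P(data | r = 2) = (3/5)(2/5)(2/5) = 12/125; P(data | r = 3) = (2/5)(3/5)(3/5) = 18/125; P(data | r = 4) = (1/5)(4/5)(4/5) = 16/125.
The prior-weighted likelihoods are 1/4 · 4/125 = 1/125, 1/4 · 12/125 = 3/125, 1/4 · 18/125 = 9/250, 1/4 · 16/125 = 4/125; these sum to 1/10.
The posterior is then P(r = 1 | data) = 2/25, P(r = 2 | data) = 6/25, P(r = 3 | data) = 9/25, P(r = 4 | data) = 8/25.
Averaging over the posterior, P(green next | data) = (4/5)(2/25) + (3/5)(6/25) + (2/5)(9/25) + (1/5)(8/25) = 52/125.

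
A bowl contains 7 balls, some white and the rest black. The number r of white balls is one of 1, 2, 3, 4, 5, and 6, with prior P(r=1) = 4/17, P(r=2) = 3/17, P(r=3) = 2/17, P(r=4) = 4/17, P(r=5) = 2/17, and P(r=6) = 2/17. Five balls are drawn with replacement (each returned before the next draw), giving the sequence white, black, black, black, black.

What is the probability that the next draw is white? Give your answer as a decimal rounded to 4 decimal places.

The likelihood of the observed sequence under each hypothesis: P(data | r = 1) = (1/7)(6/7)(6/7)(6/7)(6/7) = 0.077111; P(data | r = 2) = (2/7)(5/7)(5/7)(5/7)(5/7) = 0.074374; P(data | r = 3) = (3/7)(4/7)(4/7)(4/7)(4/7) = 0.045695; P(data | r = 4) = (4/7)(3/7)(3/7)(3/7)(3/7) = 0.019278; P(data | r = 5) = (5/7)(2/7)(2/7)(2/7)(2/7) = 0.0047599; P(data | r = 6) = (6/7)(1/7)(1/7)(1/7)(1/7) = 0.00035699.
The prior-weighted likelihoods are 4/17 · 0.077111 = 0.018144, 3/17 · 0.074374 = 0.013125, 2/17 · 0.045695 = 0.0053759, 4/17 · 0.019278 = 0.0045359, 2/17 · 0.0047599 = 0.00055999, 2/17 · 0.00035699 = 4.1999e-05; summing to 0.041782.
Dividing through by the total gives posterior P(r = 1 | data) = 0.43424, P(r = 2 | data) = 0.31412, P(r = 3 | data) = 0.12866, P(r = 4 | data) = 0.10856, P(r = 5 | data) = 0.013403, P(r = 6 | data) = 0.0010052.
So P(white next | data) = Σ P(white next | H) P(H | data) = (1/7)(0.43424) + (2/7)(0.31412) + (3/7)(0.12866) + (4/7)(0.10856) + (5/7)(0.013403) + (6/7)(0.0010052) = 0.2794.

0.2794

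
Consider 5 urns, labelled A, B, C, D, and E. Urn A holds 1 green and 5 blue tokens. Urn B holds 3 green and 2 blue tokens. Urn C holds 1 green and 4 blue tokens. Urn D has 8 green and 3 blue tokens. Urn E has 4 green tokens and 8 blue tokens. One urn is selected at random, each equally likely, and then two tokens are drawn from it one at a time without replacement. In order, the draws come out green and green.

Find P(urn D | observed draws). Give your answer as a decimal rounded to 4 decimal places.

0.5657

Under each hypothesis, the probability of the observed sequence is: P(data | urn A) = (1/6)(0/5) = 0; P(data | urn B) = (3/5)(2/4) = 3/10; P(data | urn C) = (1/5)(0/4) = 0; P(data | urn D) = (8/11)(7/10) = 28/55; P(data | urn E) = (4/12)(3/11) = 1/11.
Weighting by the prior gives 1/5 · 0 = 0, 1/5 · 3/10 = 3/50, 1/5 · 0 = 0, 1/5 · 28/55 = 28/275, 1/5 · 1/11 = 1/55; summing to 9/50.
Hence P(urn D | data) = (28/275) / (9/50) = 56/99.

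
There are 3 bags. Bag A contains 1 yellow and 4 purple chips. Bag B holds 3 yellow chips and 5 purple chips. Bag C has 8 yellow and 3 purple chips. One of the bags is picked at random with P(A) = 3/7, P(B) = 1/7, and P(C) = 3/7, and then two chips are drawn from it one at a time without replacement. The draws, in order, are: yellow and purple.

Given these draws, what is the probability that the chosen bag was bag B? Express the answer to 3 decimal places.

0.176

For each hypothesis, P(data | H) works out to: P(data | bag A) = (1/5)(4/4) = 0.2; P(data | bag B) = (3/8)(5/7) = 0.26786; P(data | bag C) = (8/11)(3/10) = 0.21818.
Multiplying each by its prior: 3/7 · 0.2 = 0.085714, 1/7 · 0.26786 = 0.038265, 3/7 · 0.21818 = 0.093506; with total 0.21749.
By Bayes' rule, P(bag B | data) = (0.038265) / (0.21749) = 0.17594.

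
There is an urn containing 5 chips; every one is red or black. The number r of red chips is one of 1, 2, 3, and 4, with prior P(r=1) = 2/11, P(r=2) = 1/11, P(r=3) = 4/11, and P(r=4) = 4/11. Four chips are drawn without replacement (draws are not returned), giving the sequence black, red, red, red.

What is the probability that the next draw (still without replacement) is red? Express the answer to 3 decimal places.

0.667

The likelihood of the observed sequence under each hypothesis: P(data | r = 1) = (4/5)(1/4)(0/3) = 0; P(data | r = 2) = (3/5)(2/4)(1/3)(0/2) = 0; P(data | r = 3) = (2/5)(3/4)(2/3)(1/2) = 1/10; P(data | r = 4) = (1/5)(4/4)(3/3)(2/2) = 1/5.
Weighting by the prior gives 2/11 · 0 = 0, 1/11 · 0 = 0, 4/11 · 1/10 = 2/55, 4/11 · 1/5 = 4/55; summing to 6/55.
Normalising, the posterior is P(r = 1 | data) = 0, P(r = 2 | data) = 0, P(r = 3 | data) = 1/3, P(r = 4 | data) = 2/3.
So P(red next | data) = Σ P(red next | H) P(H | data) = (0)(1/3) + (1)(2/3) = 2/3.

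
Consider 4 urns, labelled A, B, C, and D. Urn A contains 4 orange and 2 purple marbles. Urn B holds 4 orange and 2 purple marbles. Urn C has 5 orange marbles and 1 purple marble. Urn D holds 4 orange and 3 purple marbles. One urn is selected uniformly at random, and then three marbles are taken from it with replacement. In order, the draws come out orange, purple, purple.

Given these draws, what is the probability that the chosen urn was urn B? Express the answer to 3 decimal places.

Compute the likelihood of the observed sequence for each case: P(data | urn A) = (4/6)(2/6)(2/6) = 0.074074; P(data | urn B) = (4/6)(2/6)(2/6) = 0.074074; P(data | urn C) = (5/6)(1/6)(1/6) = 0.023148; P(data | urn D) = (4/7)(3/7)(3/7) = 0.10496.
Weighting by the prior gives 1/4 · 0.074074 = 0.018519, 1/4 · 0.074074 = 0.018519, 1/4 · 0.023148 = 0.005787, 1/4 · 0.10496 = 0.026239; with total 0.069063.
By Bayes' rule, P(urn B | data) = (0.018519) / (0.069063) = 0.26814.

0.268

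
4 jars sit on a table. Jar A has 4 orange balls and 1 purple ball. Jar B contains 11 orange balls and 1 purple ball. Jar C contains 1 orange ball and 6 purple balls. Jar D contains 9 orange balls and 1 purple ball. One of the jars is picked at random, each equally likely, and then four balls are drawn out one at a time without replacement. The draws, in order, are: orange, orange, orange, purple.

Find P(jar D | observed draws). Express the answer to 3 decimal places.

0.261

Under each hypothesis, the probability of the observed sequence is: P(data | jar A) = (4/5)(3/4)(2/3)(1/2) = 1/5; P(data | jar B) = (11/12)(10/11)(9/10)(1/9) = 1/12; P(data | jar C) = (1/7)(0/6) = 0; P(data | jar D) = (9/10)(8/9)(7/8)(1/7) = 1/10.
The prior-weighted likelihoods are 1/4 · 1/5 = 1/20, 1/4 · 1/12 = 1/48, 1/4 · 0 = 0, 1/4 · 1/10 = 1/40; with total 23/240.
So P(jar D | data) = (1/40) / (23/240) = 6/23.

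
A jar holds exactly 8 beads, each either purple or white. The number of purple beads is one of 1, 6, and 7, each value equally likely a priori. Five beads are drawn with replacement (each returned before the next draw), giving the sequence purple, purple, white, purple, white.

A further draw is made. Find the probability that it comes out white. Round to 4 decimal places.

Compute the likelihood of the observed sequence for each case: P(data | r = 1) = (1/8)(1/8)(7/8)(1/8)(7/8) = 0.0014954; P(data | r = 6) = (6/8)(6/8)(2/8)(6/8)(2/8) = 0.026367; P(data | r = 7) = (7/8)(7/8)(1/8)(7/8)(1/8) = 0.010468.
Multiplying each by its prior: 1/3 · 0.0014954 = 0.00049845, 1/3 · 0.026367 = 0.0087891, 1/3 · 0.010468 = 0.0034892; these sum to 0.012777.
Normalising, the posterior is P(r = 1 | data) = 0.039013, P(r = 6 | data) = 0.6879, P(r = 7 | data) = 0.27309.
The predictive probability is P(white next | data) = (7/8)(0.039013) + (1/4)(0.6879) + (1/8)(0.27309) = 0.24025.

0.2402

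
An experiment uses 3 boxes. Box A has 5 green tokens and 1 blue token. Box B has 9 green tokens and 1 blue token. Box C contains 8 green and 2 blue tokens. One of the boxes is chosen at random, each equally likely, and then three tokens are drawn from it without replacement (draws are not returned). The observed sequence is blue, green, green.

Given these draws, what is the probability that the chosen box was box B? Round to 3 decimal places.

0.237

Under each hypothesis, the probability of the observed sequence is: P(data | box A) = (1/6)(5/5)(4/4) = 1/6; P(data | box B) = (1/10)(9/9)(8/8) = 1/10; P(data | box C) = (2/10)(8/9)(7/8) = 7/45.
The prior-weighted likelihoods are 1/3 · 1/6 = 1/18, 1/3 · 1/10 = 1/30, 1/3 · 7/45 = 7/135; these sum to 19/135.
By Bayes' rule, P(box B | data) = (1/30) / (19/135) = 9/38.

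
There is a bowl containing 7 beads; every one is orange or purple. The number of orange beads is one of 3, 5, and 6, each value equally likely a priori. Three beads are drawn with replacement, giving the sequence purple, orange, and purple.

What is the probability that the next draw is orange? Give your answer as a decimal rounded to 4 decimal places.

The likelihood of the observed sequence under each hypothesis: P(data | r = 3) = (4/7)(3/7)(4/7) = 0.13994; P(data | r = 5) = (2/7)(5/7)(2/7) = 0.058309; P(data | r = 6) = (1/7)(6/7)(1/7) = 0.017493.
Weighting by the prior gives 1/3 · 0.13994 = 0.046647, 1/3 · 0.058309 = 0.019436, 1/3 · 0.017493 = 0.0058309; with total 0.071914.
Normalising, the posterior is P(r = 3 | data) = 0.64865, P(r = 5 | data) = 0.27027, P(r = 6 | data) = 0.081081.
So P(orange next | data) = Σ P(orange next | H) P(H | data) = (3/7)(0.64865) + (5/7)(0.27027) + (6/7)(0.081081) = 0.54054.

0.5405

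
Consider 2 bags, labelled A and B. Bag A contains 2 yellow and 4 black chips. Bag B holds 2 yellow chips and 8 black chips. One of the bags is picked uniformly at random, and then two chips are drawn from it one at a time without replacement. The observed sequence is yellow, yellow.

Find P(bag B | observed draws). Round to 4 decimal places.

Under each hypothesis, the probability of the observed sequence is: P(data | bag A) = (2/6)(1/5) = 1/15; P(data | bag B) = (2/10)(1/9) = 1/45.
Multiplying each by its prior: 1/2 · 1/15 = 1/30, 1/2 · 1/45 = 1/90; with total 2/45.
Therefore the posterior P(bag B | data) = (1/90) / (2/45) = 1/4.

0.2500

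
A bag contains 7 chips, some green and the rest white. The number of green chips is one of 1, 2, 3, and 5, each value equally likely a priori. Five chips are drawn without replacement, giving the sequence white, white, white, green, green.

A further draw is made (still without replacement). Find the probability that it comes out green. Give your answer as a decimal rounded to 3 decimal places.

Under each hypothesis, the probability of the observed sequence is: P(data | r = 1) = (6/7)(5/6)(4/5)(1/4)(0/3) = 0; P(data | r = 2) = (5/7)(4/6)(3/5)(2/4)(1/3) = 1/21; P(data | r = 3) = (4/7)(3/6)(2/5)(3/4)(2/3) = 2/35; P(data | r = 5) = (2/7)(1/6)(0/5) = 0.
Weighting by the prior gives 1/4 · 0 = 0, 1/4 · 1/21 = 1/84, 1/4 · 2/35 = 1/70, 1/4 · 0 = 0; with total 11/420.
Dividing through by the total gives posterior P(r = 1 | data) = 0, P(r = 2 | data) = 5/11, P(r = 3 | data) = 6/11, P(r = 5 | data) = 0.
So P(green next | data) = Σ P(green next | H) P(H | data) = (0)(5/11) + (1/2)(6/11) = 3/11.

0.273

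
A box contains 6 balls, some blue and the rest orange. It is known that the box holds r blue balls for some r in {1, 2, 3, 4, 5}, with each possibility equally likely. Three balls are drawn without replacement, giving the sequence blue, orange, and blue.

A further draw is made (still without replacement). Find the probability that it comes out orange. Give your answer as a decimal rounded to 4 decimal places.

0.4000

Under each hypothesis, the probability of the observed sequence is: P(data | r = 1) = (1/6)(5/5)(0/4) = 0; P(data | r = 2) = (2/6)(4/5)(1/4) = 1/15; P(data | r = 3) = (3/6)(3/5)(2/4) = 3/20; P(data | r = 4) = (4/6)(2/5)(3/4) = 1/5; P(data | r = 5) = (5/6)(1/5)(4/4) = 1/6.
The prior-weighted likelihoods are 1/5 · 0 = 0, 1/5 · 1/15 = 1/75, 1/5 · 3/20 = 3/100, 1/5 · 1/5 = 1/25, 1/5 · 1/6 = 1/30; summing to 7/60.
Dividing through by the total gives posterior P(r = 1 | data) = 0, P(r = 2 | data) = 4/35, P(r = 3 | data) = 9/35, P(r = 4 | data) = 12/35, P(r = 5 | data) = 2/7.
Averaging over the posterior, P(orange next | data) = (1)(4/35) + (2/3)(9/35) + (1/3)(12/35) + (0)(2/7) = 2/5.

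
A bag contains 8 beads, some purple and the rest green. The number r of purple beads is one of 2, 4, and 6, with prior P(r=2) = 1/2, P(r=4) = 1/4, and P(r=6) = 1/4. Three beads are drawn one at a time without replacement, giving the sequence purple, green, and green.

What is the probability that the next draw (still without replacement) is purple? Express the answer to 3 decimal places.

0.360

The likelihood of the observed sequence under each hypothesis: P(data | r = 2) = (2/8)(6/7)(5/6) = 5/28; P(data | r = 4) = (4/8)(4/7)(3/6) = 1/7; P(data | r = 6) = (6/8)(2/7)(1/6) = 1/28.
Multiplying each by its prior: 1/2 · 5/28 = 5/56, 1/4 · 1/7 = 1/28, 1/4 · 1/28 = 1/112; with total 15/112.
Normalising, the posterior is P(r = 2 | data) = 2/3, P(r = 4 | data) = 4/15, P(r = 6 | data) = 1/15.
Averaging over the posterior, P(purple next | data) = (1/5)(2/3) + (3/5)(4/15) + (1)(1/15) = 9/25.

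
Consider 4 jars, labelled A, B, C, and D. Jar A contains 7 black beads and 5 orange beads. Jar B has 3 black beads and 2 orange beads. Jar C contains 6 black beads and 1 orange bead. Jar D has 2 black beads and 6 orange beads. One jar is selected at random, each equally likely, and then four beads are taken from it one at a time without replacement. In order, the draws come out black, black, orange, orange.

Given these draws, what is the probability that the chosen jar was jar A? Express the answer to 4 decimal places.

Compute the likelihood of the observed sequence for each case: P(data | jar A) = (7/12)(6/11)(5/10)(4/9) = 0.070707; P(data | jar B) = (3/5)(2/4)(2/3)(1/2) = 0.1; P(data | jar C) = (6/7)(5/6)(1/5)(0/4) = 0; P(data | jar D) = (2/8)(1/7)(6/6)(5/5) = 0.035714.
The prior-weighted likelihoods are 1/4 · 0.070707 = 0.017677, 1/4 · 0.1 = 0.025, 1/4 · 0 = 0, 1/4 · 0.035714 = 0.0089286; these sum to 0.051605.
Therefore the posterior P(jar A | data) = (0.017677) / (0.051605) = 0.34254.

0.3425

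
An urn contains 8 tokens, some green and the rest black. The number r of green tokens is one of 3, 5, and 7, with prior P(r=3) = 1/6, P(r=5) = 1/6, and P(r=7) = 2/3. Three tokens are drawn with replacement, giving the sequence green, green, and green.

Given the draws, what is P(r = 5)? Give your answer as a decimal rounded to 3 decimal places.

Under each hypothesis, the probability of the observed sequence is: P(data | r = 3) = (3/8)(3/8)(3/8) = 0.052734; P(data | r = 5) = (5/8)(5/8)(5/8) = 0.24414; P(data | r = 7) = (7/8)(7/8)(7/8) = 0.66992.
Weighting by the prior gives 1/6 · 0.052734 = 0.0087891, 1/6 · 0.24414 = 0.04069, 2/3 · 0.66992 = 0.44661; these sum to 0.49609.
Therefore the posterior P(r = 5 | data) = (0.04069) / (0.49609) = 0.082021.

0.082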